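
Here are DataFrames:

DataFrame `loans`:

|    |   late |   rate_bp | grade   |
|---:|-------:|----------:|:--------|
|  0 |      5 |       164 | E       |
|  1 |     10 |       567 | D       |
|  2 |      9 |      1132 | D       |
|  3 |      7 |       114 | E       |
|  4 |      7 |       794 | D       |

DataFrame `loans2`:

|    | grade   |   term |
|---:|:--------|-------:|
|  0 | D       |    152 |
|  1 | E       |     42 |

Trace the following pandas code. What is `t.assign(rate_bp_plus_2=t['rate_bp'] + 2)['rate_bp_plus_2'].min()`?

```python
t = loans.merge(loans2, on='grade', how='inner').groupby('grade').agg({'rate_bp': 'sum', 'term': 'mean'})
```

merge on 'grade' (how='inner') → 5 rows:
   late  rate_bp grade  term
0     5      164     E    42
1    10      567     D   152
2     9     1132     D   152
3     7      114     E    42
4     7      794     D   152
group by grade: sum(rate_bp), mean(term):
       rate_bp   term
grade                
D         2493  152.0
E          278   42.0
add column rate_bp_plus_2 = t['rate_bp'] + 2:
       rate_bp   term  rate_bp_plus_2
grade                                
D         2493  152.0            2495
E          278   42.0             280

280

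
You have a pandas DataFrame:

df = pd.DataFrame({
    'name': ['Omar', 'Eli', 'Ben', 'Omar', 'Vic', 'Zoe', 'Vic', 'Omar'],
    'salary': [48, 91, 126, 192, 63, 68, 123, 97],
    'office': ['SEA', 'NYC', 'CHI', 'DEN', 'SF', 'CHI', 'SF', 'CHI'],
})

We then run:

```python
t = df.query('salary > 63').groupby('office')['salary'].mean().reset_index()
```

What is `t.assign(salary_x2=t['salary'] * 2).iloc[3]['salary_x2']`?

246.0

filter rows where salary > 63:
   name  salary office
1   Eli      91    NYC
2   Ben     126    CHI
3  Omar     192    DEN
5   Zoe      68    CHI
6   Vic     123     SF
7  Omar      97    CHI
group by office, mean of salary:
office
CHI     97.0
DEN    192.0
NYC     91.0
SF     123.0
Name: salary, dtype: float64
reset_index():
  office  salary
0    CHI    97.0
1    DEN   192.0
2    NYC    91.0
3     SF   123.0
add column salary_x2 = t['salary'] * 2:
  office  salary  salary_x2
0    CHI    97.0      194.0
1    DEN   192.0      384.0
2    NYC    91.0      182.0
3     SF   123.0      246.0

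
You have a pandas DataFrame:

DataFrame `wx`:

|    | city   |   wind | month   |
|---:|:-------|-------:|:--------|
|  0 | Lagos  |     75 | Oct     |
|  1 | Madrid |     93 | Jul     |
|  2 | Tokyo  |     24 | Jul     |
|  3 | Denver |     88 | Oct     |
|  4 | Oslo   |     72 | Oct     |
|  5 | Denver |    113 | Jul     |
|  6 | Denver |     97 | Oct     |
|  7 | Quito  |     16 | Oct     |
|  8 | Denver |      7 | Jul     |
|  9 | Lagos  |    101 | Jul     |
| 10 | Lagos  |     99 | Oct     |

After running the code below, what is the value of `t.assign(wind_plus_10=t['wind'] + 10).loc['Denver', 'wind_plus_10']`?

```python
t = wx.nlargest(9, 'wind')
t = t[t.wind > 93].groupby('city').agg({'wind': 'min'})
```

107

take 9 rows with largest wind:
      city  wind month
5   Denver   113   Jul
9    Lagos   101   Jul
10   Lagos    99   Oct
6   Denver    97   Oct
1   Madrid    93   Jul
3   Denver    88   Oct
0    Lagos    75   Oct
4     Oslo    72   Oct
2    Tokyo    24   Jul
filter rows where wind > 93:
      city  wind month
5   Denver   113   Jul
9    Lagos   101   Jul
10   Lagos    99   Oct
6   Denver    97   Oct
group by city, min of wind:
        wind
city        
Denver    97
Lagos     99
add column wind_plus_10 = t['wind'] + 10:
        wind  wind_plus_10
city                      
Denver    97           107
Lagos     99           109
Hence 107.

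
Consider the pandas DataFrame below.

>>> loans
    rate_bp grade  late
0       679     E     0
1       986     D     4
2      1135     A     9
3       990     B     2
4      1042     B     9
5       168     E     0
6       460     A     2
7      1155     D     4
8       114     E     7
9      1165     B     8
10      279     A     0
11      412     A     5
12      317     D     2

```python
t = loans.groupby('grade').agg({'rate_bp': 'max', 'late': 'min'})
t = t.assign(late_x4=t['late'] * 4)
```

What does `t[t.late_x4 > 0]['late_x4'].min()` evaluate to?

8

group by grade: max(rate_bp), min(late):
       rate_bp  late
grade               
A         1135     0
B         1165     2
D         1155     2
E          679     0
add column late_x4 = t['late'] * 4:
       rate_bp  late  late_x4
grade                        
A         1135     0        0
B         1165     2        8
D         1155     2        8
E          679     0        0
filter rows where late_x4 > 0:
       rate_bp  late  late_x4
grade                        
B         1165     2        8
D         1155     2        8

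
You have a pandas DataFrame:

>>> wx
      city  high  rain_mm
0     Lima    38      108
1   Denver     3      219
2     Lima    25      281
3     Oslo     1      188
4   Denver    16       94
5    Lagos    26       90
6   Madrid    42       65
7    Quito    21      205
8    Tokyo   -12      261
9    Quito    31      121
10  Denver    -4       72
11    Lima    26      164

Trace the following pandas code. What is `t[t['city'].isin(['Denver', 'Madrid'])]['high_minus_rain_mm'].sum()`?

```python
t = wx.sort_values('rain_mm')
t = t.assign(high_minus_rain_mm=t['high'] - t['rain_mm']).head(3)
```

-99

sort by rain_mm:
      city  high  rain_mm
6   Madrid    42       65
10  Denver    -4       72
5    Lagos    26       90
4   Denver    16       94
0     Lima    38      108
9    Quito    31      121
11    Lima    26      164
3     Oslo     1      188
7    Quito    21      205
1   Denver     3      219
8    Tokyo   -12      261
2     Lima    25      281
add column high_minus_rain_mm = t['high'] - t['rain_mm']:
      city  high  rain_mm  high_minus_rain_mm
6   Madrid    42       65                 -23
10  Denver    -4       72                 -76
5    Lagos    26       90                 -64
4   Denver    16       94                 -78
0     Lima    38      108                 -70
9    Quito    31      121                 -90
11    Lima    26      164                -138
3     Oslo     1      188                -187
7    Quito    21      205                -184
1   Denver     3      219                -216
8    Tokyo   -12      261                -273
2     Lima    25      281                -256
take first 3 rows:
      city  high  rain_mm  high_minus_rain_mm
6   Madrid    42       65                 -23
10  Denver    -4       72                 -76
5    Lagos    26       90                 -64
filter rows where city in ['Denver', 'Madrid']:
      city  high  rain_mm  high_minus_rain_mm
6   Madrid    42       65                 -23
10  Denver    -4       72                 -76
Taking the sum of column 'high_minus_rain_mm' gives -99.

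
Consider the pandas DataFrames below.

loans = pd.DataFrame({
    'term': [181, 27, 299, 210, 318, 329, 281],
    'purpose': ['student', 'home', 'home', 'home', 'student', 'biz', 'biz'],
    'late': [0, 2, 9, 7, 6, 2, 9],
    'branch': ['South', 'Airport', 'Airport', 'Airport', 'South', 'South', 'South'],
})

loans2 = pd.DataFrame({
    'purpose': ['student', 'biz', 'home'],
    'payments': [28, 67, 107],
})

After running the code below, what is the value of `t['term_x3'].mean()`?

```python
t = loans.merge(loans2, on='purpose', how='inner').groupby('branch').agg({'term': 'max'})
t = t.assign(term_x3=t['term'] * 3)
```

942.0

merge on 'purpose' (how='inner') → 7 rows:
   term  purpose  late   branch  payments
0   181  student     0    South        28
1    27     home     2  Airport       107
2   299     home     9  Airport       107
3   210     home     7  Airport       107
4   318  student     6    South        28
5   329      biz     2    South        67
6   281      biz     9    South        67
group by branch, max of term:
         term
branch       
Airport   299
South     329
add column term_x3 = t['term'] * 3:
         term  term_x3
branch                
Airport   299      897
South     329      987
Hence 942.0.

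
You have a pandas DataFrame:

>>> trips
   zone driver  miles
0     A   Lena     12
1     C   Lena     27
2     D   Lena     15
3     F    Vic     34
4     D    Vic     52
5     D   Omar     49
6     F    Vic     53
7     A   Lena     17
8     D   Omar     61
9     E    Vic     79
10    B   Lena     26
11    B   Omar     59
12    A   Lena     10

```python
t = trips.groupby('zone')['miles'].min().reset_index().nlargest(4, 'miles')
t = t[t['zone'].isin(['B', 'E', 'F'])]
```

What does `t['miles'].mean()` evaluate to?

group by zone, min of miles:
zone
A    10
B    26
C    27
D    15
E    79
F    34
Name: miles, dtype: int64
reset_index():
  zone  miles
0    A     10
1    B     26
2    C     27
3    D     15
4    E     79
5    F     34
take 4 rows with largest miles:
  zone  miles
4    E     79
5    F     34
2    C     27
1    B     26
filter rows where zone in ['B', 'E', 'F']:
  zone  miles
4    E     79
5    F     34
1    B     26

46.3333333333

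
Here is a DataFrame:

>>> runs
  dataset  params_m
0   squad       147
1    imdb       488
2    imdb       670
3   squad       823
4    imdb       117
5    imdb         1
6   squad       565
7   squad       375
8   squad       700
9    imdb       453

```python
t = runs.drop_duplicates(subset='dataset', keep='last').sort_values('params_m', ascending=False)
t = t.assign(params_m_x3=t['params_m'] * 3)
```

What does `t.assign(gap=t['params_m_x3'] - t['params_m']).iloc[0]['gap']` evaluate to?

1400

drop duplicate dataset (keep=last):
  dataset  params_m
8   squad       700
9    imdb       453
sort by params_m descending:
  dataset  params_m
8   squad       700
9    imdb       453
add column params_m_x3 = t['params_m'] * 3:
  dataset  params_m  params_m_x3
8   squad       700         2100
9    imdb       453         1359
add column gap = t['params_m_x3'] - t['params_m']:
  dataset  params_m  params_m_x3   gap
8   squad       700         2100  1400
9    imdb       453         1359   906
value at position 0, column 'gap' → 1400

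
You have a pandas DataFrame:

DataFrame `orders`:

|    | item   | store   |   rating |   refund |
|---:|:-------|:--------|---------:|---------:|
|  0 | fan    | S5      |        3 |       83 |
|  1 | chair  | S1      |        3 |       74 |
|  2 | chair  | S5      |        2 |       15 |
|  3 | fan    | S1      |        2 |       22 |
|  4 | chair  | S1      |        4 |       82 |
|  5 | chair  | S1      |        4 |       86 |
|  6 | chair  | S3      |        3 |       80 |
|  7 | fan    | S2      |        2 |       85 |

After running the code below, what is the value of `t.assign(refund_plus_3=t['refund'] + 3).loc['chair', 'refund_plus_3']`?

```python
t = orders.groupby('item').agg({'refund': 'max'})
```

group by item, max of refund:
       refund
item         
chair      86
fan        85
add column refund_plus_3 = t['refund'] + 3:
       refund  refund_plus_3
item                        
chair      86             89
fan        85             88
The value at row 'chair', column 'refund_plus_3' is 89.

89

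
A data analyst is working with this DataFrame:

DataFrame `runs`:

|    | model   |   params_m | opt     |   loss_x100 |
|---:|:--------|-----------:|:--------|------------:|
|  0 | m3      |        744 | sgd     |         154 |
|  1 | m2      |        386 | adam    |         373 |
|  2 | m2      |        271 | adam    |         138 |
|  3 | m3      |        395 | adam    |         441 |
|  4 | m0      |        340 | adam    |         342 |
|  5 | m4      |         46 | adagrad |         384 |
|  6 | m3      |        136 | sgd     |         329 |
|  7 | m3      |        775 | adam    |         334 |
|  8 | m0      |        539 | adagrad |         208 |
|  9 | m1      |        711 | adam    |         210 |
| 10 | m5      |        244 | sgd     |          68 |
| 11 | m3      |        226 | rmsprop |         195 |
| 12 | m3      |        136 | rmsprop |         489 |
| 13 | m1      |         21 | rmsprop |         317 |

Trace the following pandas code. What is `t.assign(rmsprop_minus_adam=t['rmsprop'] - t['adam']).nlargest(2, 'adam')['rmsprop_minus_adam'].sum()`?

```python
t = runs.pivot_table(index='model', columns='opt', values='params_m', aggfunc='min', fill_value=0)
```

-949

pivot: rows=model, cols=opt, min(params_m):
opt    adagrad  adam  rmsprop  sgd
model                             
m0         539   340        0    0
m1           0   711       21    0
m2           0   271        0    0
m3           0   395      136  136
m4          46     0        0    0
m5           0     0        0  244
add column rmsprop_minus_adam = t['rmsprop'] - t['adam']:
opt    adagrad  adam  rmsprop  sgd  rmsprop_minus_adam
model                                                 
m0         539   340        0    0                -340
m1           0   711       21    0                -690
m2           0   271        0    0                -271
m3           0   395      136  136                -259
m4          46     0        0    0                   0
m5           0     0        0  244                   0
take 2 rows with largest adam:
opt    adagrad  adam  rmsprop  sgd  rmsprop_minus_adam
model                                                 
m1           0   711       21    0                -690
m3           0   395      136  136                -259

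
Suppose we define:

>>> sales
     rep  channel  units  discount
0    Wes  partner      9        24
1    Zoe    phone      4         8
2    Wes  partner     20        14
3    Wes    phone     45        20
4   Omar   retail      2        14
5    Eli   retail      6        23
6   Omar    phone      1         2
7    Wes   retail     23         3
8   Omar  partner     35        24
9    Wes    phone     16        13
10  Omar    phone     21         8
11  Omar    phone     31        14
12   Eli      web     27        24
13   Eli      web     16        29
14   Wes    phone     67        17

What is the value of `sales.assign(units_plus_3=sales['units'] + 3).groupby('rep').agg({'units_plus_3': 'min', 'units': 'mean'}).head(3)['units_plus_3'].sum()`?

25

add column units_plus_3 = sales['units'] + 3:
     rep  channel  units  discount  units_plus_3
0    Wes  partner      9        24            12
1    Zoe    phone      4         8             7
2    Wes  partner     20        14            23
3    Wes    phone     45        20            48
4   Omar   retail      2        14             5
5    Eli   retail      6        23             9
6   Omar    phone      1         2             4
7    Wes   retail     23         3            26
8   Omar  partner     35        24            38
9    Wes    phone     16        13            19
10  Omar    phone     21         8            24
11  Omar    phone     31        14            34
12   Eli      web     27        24            30
13   Eli      web     16        29            19
14   Wes    phone     67        17            70
group by rep: min(units_plus_3), mean(units):
      units_plus_3      units
rep                          
Eli              9  16.333333
Omar             4  18.000000
Wes             12  30.000000
Zoe              7   4.000000
take first 3 rows:
      units_plus_3      units
rep                          
Eli              9  16.333333
Omar             4  18.000000
Wes             12  30.000000
Reading off the sum of column 'units_plus_3', we get 25.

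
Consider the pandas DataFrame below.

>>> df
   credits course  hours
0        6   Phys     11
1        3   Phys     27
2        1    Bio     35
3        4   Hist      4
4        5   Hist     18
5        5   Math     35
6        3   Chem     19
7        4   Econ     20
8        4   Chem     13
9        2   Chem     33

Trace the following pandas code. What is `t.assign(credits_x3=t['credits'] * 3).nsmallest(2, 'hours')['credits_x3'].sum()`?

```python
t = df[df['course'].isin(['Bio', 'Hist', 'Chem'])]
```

filter rows where course in ['Bio', 'Hist', 'Chem']:
   credits course  hours
2        1    Bio     35
3        4   Hist      4
4        5   Hist     18
6        3   Chem     19
8        4   Chem     13
9        2   Chem     33
add column credits_x3 = t['credits'] * 3:
   credits course  hours  credits_x3
2        1    Bio     35           3
3        4   Hist      4          12
4        5   Hist     18          15
6        3   Chem     19           9
8        4   Chem     13          12
9        2   Chem     33           6
take 2 rows with smallest hours:
   credits course  hours  credits_x3
3        4   Hist      4          12
8        4   Chem     13          12
Finally, sum of column 'credits_x3' = 24.

24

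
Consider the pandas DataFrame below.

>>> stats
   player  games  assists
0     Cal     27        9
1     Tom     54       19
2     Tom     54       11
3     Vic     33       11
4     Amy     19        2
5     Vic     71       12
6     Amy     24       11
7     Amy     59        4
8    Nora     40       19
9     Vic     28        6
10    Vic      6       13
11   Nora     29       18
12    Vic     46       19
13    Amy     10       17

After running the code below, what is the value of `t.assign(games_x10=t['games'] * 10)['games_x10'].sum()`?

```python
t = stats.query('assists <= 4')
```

780

filter rows where assists <= 4:
  player  games  assists
4    Amy     19        2
7    Amy     59        4
add column games_x10 = t['games'] * 10:
  player  games  assists  games_x10
4    Amy     19        2        190
7    Amy     59        4        590
The sum of column 'games_x10' is 780.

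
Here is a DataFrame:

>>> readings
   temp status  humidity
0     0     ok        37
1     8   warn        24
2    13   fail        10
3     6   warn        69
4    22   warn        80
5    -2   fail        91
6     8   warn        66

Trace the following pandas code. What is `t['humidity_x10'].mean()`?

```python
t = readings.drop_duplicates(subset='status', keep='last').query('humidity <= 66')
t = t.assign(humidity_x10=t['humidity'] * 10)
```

515.0

drop duplicate status (keep=last):
   temp status  humidity
0     0     ok        37
5    -2   fail        91
6     8   warn        66
filter rows where humidity <= 66:
   temp status  humidity
0     0     ok        37
6     8   warn        66
add column humidity_x10 = t['humidity'] * 10:
   temp status  humidity  humidity_x10
0     0     ok        37           370
6     8   warn        66           660
Hence 515.0.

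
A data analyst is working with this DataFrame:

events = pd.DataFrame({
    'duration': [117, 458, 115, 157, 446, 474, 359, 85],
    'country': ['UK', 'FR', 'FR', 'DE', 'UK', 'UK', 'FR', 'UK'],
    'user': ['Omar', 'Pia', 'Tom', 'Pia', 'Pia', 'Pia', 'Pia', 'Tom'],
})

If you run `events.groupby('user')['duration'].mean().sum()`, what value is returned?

group by user, mean of duration:
user
Omar    117.0
Pia     378.8
Tom     100.0
Name: duration, dtype: float64
Reading off the sum of the resulting series, we get 595.8.

595.8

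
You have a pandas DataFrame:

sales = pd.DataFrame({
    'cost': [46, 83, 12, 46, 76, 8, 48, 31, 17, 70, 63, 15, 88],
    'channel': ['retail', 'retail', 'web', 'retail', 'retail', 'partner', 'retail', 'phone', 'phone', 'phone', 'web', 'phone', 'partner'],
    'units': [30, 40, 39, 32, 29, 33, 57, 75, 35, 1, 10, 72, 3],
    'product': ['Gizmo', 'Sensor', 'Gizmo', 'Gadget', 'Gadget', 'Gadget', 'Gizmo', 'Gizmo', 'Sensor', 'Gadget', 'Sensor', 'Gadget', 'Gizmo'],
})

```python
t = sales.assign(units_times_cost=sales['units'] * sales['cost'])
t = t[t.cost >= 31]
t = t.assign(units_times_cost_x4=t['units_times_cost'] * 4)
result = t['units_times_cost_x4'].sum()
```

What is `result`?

57604

add column units_times_cost = sales['units'] * sales['cost']:
    cost  channel  units product  units_times_cost
0     46   retail     30   Gizmo              1380
1     83   retail     40  Sensor              3320
2     12      web     39   Gizmo               468
3     46   retail     32  Gadget              1472
4     76   retail     29  Gadget              2204
5      8  partner     33  Gadget               264
6     48   retail     57   Gizmo              2736
7     31    phone     75   Gizmo              2325
8     17    phone     35  Sensor               595
9     70    phone      1  Gadget                70
10    63      web     10  Sensor               630
11    15    phone     72  Gadget              1080
12    88  partner      3   Gizmo               264
filter rows where cost >= 31:
    cost  channel  units product  units_times_cost
0     46   retail     30   Gizmo              1380
1     83   retail     40  Sensor              3320
3     46   retail     32  Gadget              1472
4     76   retail     29  Gadget              2204
6     48   retail     57   Gizmo              2736
7     31    phone     75   Gizmo              2325
9     70    phone      1  Gadget                70
10    63      web     10  Sensor               630
12    88  partner      3   Gizmo               264
add column units_times_cost_x4 = t['units_times_cost'] * 4:
    cost  channel  units product  units_times_cost  units_times_cost_x4
0     46   retail     30   Gizmo              1380                 5520
1     83   retail     40  Sensor              3320                13280
3     46   retail     32  Gadget              1472                 5888
4     76   retail     29  Gadget              2204                 8816
6     48   retail     57   Gizmo              2736                10944
7     31    phone     75   Gizmo              2325                 9300
9     70    phone      1  Gadget                70                  280
10    63      web     10  Sensor               630                 2520
12    88  partner      3   Gizmo               264                 1056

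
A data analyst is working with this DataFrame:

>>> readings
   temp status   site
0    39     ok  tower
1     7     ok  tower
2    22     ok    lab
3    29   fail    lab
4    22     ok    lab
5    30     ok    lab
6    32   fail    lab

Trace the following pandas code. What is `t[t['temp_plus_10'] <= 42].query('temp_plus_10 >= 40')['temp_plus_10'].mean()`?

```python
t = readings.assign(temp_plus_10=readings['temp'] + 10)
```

41.0

add column temp_plus_10 = readings['temp'] + 10:
   temp status   site  temp_plus_10
0    39     ok  tower            49
1     7     ok  tower            17
2    22     ok    lab            32
3    29   fail    lab            39
4    22     ok    lab            32
5    30     ok    lab            40
6    32   fail    lab            42
filter rows where temp_plus_10 <= 42:
   temp status   site  temp_plus_10
1     7     ok  tower            17
2    22     ok    lab            32
3    29   fail    lab            39
4    22     ok    lab            32
5    30     ok    lab            40
6    32   fail    lab            42
filter rows where temp_plus_10 >= 40:
   temp status site  temp_plus_10
5    30     ok  lab            40
6    32   fail  lab            42
Taking the mean of column 'temp_plus_10' gives 41.0.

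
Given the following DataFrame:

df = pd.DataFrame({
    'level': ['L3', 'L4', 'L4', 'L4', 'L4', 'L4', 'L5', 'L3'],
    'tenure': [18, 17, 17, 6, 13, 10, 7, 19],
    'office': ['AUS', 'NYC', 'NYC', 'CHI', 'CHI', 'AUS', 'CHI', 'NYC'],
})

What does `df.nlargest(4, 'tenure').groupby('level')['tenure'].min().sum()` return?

35

take 4 rows with largest tenure:
  level  tenure office
7    L3      19    NYC
0    L3      18    AUS
1    L4      17    NYC
2    L4      17    NYC
group by level, min of tenure:
level
L3    18
L4    17
Name: tenure, dtype: int64
Finally, sum of the resulting series = 35.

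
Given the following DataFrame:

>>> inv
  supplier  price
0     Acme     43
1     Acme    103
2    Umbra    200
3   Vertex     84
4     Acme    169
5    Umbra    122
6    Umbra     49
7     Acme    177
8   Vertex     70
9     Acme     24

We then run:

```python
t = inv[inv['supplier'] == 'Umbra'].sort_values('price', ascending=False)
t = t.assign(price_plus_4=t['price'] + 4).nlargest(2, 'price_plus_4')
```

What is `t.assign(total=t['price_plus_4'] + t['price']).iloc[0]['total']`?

404

filter rows where supplier == 'Umbra':
  supplier  price
2    Umbra    200
5    Umbra    122
6    Umbra     49
sort by price descending:
  supplier  price
2    Umbra    200
5    Umbra    122
6    Umbra     49
add column price_plus_4 = t['price'] + 4:
  supplier  price  price_plus_4
2    Umbra    200           204
5    Umbra    122           126
6    Umbra     49            53
take 2 rows with largest price_plus_4:
  supplier  price  price_plus_4
2    Umbra    200           204
5    Umbra    122           126
add column total = t['price_plus_4'] + t['price']:
  supplier  price  price_plus_4  total
2    Umbra    200           204    404
5    Umbra    122           126    248
Reading off the value at position 0, column 'total', we get 404.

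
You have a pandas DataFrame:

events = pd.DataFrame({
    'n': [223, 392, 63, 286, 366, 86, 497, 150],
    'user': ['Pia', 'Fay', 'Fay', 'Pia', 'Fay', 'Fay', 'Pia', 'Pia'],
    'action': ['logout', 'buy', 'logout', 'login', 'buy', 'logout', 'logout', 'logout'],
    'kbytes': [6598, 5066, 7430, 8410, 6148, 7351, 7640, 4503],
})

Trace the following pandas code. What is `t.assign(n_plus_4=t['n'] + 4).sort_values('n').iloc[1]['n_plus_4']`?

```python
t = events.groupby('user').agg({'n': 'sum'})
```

group by user, sum of n:
         n
user      
Fay    907
Pia   1156
add column n_plus_4 = t['n'] + 4:
         n  n_plus_4
user                
Fay    907       911
Pia   1156      1160
sort by n:
         n  n_plus_4
user                
Fay    907       911
Pia   1156      1160

1160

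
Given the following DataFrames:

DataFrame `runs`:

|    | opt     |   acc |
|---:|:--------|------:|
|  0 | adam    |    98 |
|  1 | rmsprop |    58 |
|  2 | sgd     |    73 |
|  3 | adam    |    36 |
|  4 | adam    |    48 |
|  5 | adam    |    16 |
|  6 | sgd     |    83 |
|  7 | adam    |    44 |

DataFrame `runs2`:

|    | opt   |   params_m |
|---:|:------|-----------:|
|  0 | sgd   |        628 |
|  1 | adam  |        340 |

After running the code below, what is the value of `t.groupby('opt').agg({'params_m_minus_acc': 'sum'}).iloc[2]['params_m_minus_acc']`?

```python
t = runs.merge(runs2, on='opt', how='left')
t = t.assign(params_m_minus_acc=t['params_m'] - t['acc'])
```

merge on 'opt' (how='left') → 8 rows:
       opt  acc  params_m
0     adam   98     340.0
1  rmsprop   58       NaN
2      sgd   73     628.0
3     adam   36     340.0
4     adam   48     340.0
5     adam   16     340.0
6      sgd   83     628.0
7     adam   44     340.0
add column params_m_minus_acc = t['params_m'] - t['acc']:
       opt  acc  params_m  params_m_minus_acc
0     adam   98     340.0               242.0
1  rmsprop   58       NaN                 NaN
2      sgd   73     628.0               555.0
3     adam   36     340.0               304.0
4     adam   48     340.0               292.0
5     adam   16     340.0               324.0
6      sgd   83     628.0               545.0
7     adam   44     340.0               296.0
group by opt, sum of params_m_minus_acc:
         params_m_minus_acc
opt                        
adam                 1458.0
rmsprop                 0.0
sgd                  1100.0
So iloc[2]['params_m_minus_acc'] = 1100.0.

1100.0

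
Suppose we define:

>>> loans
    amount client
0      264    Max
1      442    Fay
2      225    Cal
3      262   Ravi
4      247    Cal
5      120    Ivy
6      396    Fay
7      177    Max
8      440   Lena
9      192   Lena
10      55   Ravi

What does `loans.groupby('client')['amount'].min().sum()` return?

1165

group by client, min of amount:
client
Cal     225
Fay     396
Ivy     120
Lena    192
Max     177
Ravi     55
Name: amount, dtype: int64
Hence 1165.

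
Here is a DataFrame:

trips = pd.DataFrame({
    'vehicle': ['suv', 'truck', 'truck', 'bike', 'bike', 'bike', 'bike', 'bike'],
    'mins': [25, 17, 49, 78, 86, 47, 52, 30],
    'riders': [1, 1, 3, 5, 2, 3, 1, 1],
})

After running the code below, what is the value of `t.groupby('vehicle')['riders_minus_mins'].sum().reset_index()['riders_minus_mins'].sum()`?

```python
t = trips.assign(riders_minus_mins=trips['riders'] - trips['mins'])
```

-367

add column riders_minus_mins = trips['riders'] - trips['mins']:
  vehicle  mins  riders  riders_minus_mins
0     suv    25       1                -24
1   truck    17       1                -16
2   truck    49       3                -46
3    bike    78       5                -73
4    bike    86       2                -84
5    bike    47       3                -44
6    bike    52       1                -51
7    bike    30       1                -29
group by vehicle, sum of riders_minus_mins:
vehicle
bike    -281
suv      -24
truck    -62
Name: riders_minus_mins, dtype: int64
reset_index():
  vehicle  riders_minus_mins
0    bike               -281
1     suv                -24
2   truck                -62
Taking the sum of column 'riders_minus_mins' gives -367.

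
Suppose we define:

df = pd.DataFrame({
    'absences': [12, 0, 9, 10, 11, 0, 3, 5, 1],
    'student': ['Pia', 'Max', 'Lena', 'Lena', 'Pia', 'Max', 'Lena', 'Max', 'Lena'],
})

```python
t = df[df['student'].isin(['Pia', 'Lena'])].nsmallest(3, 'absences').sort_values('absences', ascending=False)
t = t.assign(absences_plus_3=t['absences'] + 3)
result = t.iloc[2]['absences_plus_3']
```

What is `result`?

4

filter rows where student in ['Pia', 'Lena']:
   absences student
0        12     Pia
2         9    Lena
3        10    Lena
4        11     Pia
6         3    Lena
8         1    Lena
take 3 rows with smallest absences:
   absences student
8         1    Lena
6         3    Lena
2         9    Lena
sort by absences descending:
   absences student
2         9    Lena
6         3    Lena
8         1    Lena
add column absences_plus_3 = t['absences'] + 3:
   absences student  absences_plus_3
2         9    Lena               12
6         3    Lena                6
8         1    Lena                4
So iloc[2]['absences_plus_3'] = 4.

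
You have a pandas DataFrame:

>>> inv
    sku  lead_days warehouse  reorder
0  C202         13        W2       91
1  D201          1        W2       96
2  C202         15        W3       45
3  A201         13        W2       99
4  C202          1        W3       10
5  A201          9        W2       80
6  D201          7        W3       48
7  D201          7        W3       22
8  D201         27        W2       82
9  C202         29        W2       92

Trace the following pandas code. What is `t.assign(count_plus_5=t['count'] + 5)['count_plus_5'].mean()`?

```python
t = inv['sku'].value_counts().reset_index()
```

8.33333333333

value_counts of sku:
sku
C202    4
D201    4
A201    2
Name: count, dtype: int64
reset_index():
    sku  count
0  C202      4
1  D201      4
2  A201      2
add column count_plus_5 = t['count'] + 5:
    sku  count  count_plus_5
0  C202      4             9
1  D201      4             9
2  A201      2             7
Hence 8.33333333333.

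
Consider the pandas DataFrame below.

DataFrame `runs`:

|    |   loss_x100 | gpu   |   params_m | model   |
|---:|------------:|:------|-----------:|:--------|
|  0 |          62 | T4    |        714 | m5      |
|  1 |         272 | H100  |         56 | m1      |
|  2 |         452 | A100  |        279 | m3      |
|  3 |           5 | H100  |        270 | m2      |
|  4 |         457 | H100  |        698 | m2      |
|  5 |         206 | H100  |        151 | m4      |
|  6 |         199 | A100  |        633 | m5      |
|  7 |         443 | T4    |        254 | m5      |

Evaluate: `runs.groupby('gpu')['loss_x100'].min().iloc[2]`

62

group by gpu, min of loss_x100:
gpu
A100    199
H100      5
T4       62
Name: loss_x100, dtype: int64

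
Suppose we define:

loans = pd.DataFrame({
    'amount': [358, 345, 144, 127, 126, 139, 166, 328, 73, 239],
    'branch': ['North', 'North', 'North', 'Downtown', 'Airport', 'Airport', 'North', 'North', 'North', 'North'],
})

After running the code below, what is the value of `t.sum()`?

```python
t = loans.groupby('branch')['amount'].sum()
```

group by branch, sum of amount:
branch
Airport      265
Downtown     127
North       1653
Name: amount, dtype: int64
Reading off the sum of the resulting series, we get 2045.

2045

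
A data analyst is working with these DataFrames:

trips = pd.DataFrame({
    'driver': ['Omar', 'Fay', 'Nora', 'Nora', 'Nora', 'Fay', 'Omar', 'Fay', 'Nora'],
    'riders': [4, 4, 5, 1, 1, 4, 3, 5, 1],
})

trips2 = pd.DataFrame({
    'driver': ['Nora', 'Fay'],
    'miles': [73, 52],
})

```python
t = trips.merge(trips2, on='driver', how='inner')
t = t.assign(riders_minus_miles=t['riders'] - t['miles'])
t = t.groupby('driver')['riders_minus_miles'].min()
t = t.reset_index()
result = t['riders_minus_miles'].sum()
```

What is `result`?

-120

merge on 'driver' (how='inner') → 7 rows:
  driver  riders  miles
0    Fay       4     52
1   Nora       5     73
2   Nora       1     73
3   Nora       1     73
4    Fay       4     52
5    Fay       5     52
6   Nora       1     73
add column riders_minus_miles = t['riders'] - t['miles']:
  driver  riders  miles  riders_minus_miles
0    Fay       4     52                 -48
1   Nora       5     73                 -68
2   Nora       1     73                 -72
3   Nora       1     73                 -72
4    Fay       4     52                 -48
5    Fay       5     52                 -47
6   Nora       1     73                 -72
group by driver, min of riders_minus_miles:
driver
Fay    -48
Nora   -72
Name: riders_minus_miles, dtype: int64
reset_index():
  driver  riders_minus_miles
0    Fay                 -48
1   Nora                 -72
Reading off the sum of column 'riders_minus_miles', we get -120.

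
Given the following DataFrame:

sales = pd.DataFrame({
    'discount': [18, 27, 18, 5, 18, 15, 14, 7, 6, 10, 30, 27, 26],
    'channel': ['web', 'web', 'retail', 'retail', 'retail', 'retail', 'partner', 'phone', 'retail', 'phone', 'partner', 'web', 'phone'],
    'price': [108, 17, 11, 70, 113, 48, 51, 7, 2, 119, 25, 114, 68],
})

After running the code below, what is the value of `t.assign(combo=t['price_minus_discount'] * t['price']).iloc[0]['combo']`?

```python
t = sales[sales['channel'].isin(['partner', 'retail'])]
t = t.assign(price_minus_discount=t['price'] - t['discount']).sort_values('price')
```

filter rows where channel in ['partner', 'retail']:
    discount  channel  price
2         18   retail     11
3          5   retail     70
4         18   retail    113
5         15   retail     48
6         14  partner     51
8          6   retail      2
10        30  partner     25
add column price_minus_discount = t['price'] - t['discount']:
    discount  channel  price  price_minus_discount
2         18   retail     11                    -7
3          5   retail     70                    65
4         18   retail    113                    95
5         15   retail     48                    33
6         14  partner     51                    37
8          6   retail      2                    -4
10        30  partner     25                    -5
sort by price:
    discount  channel  price  price_minus_discount
8          6   retail      2                    -4
2         18   retail     11                    -7
10        30  partner     25                    -5
5         15   retail     48                    33
6         14  partner     51                    37
3          5   retail     70                    65
4         18   retail    113                    95
add column combo = t['price_minus_discount'] * t['price']:
    discount  channel  price  price_minus_discount  combo
8          6   retail      2                    -4     -8
2         18   retail     11                    -7    -77
10        30  partner     25                    -5   -125
5         15   retail     48                    33   1584
6         14  partner     51                    37   1887
3          5   retail     70                    65   4550
4         18   retail    113                    95  10735
The value at position 0, column 'combo' is -8.

-8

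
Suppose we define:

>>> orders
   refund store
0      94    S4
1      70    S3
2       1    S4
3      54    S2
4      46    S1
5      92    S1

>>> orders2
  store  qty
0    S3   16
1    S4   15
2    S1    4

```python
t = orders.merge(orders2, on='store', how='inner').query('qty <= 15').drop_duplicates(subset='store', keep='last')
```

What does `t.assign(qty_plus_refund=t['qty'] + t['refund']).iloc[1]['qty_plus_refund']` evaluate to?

merge on 'store' (how='inner') → 5 rows:
   refund store  qty
0      94    S4   15
1      70    S3   16
2       1    S4   15
3      46    S1    4
4      92    S1    4
filter rows where qty <= 15:
   refund store  qty
0      94    S4   15
2       1    S4   15
3      46    S1    4
4      92    S1    4
drop duplicate store (keep=last):
   refund store  qty
2       1    S4   15
4      92    S1    4
add column qty_plus_refund = t['qty'] + t['refund']:
   refund store  qty  qty_plus_refund
2       1    S4   15               16
4      92    S1    4               96

96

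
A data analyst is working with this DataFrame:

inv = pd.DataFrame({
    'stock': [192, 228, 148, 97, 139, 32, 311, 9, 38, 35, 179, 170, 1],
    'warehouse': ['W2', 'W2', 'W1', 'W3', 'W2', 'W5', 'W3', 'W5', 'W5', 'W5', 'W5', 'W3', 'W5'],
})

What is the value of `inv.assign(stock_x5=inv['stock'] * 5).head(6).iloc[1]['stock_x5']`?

1140

add column stock_x5 = inv['stock'] * 5:
    stock warehouse  stock_x5
0     192        W2       960
1     228        W2      1140
2     148        W1       740
3      97        W3       485
4     139        W2       695
5      32        W5       160
6     311        W3      1555
7       9        W5        45
8      38        W5       190
9      35        W5       175
10    179        W5       895
11    170        W3       850
12      1        W5         5
take first 6 rows:
   stock warehouse  stock_x5
0    192        W2       960
1    228        W2      1140
2    148        W1       740
3     97        W3       485
4    139        W2       695
5     32        W5       160
So iloc[1]['stock_x5'] = 1140.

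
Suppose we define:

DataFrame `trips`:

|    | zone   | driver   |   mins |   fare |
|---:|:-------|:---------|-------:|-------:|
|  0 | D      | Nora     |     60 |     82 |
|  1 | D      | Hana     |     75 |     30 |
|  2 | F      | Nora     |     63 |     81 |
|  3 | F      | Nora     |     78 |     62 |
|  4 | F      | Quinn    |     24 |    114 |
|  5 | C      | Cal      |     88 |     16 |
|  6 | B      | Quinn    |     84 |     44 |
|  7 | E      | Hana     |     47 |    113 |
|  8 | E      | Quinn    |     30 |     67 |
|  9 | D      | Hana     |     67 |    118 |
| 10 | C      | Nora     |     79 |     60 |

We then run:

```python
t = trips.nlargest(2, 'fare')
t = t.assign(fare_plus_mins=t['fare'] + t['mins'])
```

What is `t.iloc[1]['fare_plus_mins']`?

138

take 2 rows with largest fare:
  zone driver  mins  fare
9    D   Hana    67   118
4    F  Quinn    24   114
add column fare_plus_mins = t['fare'] + t['mins']:
  zone driver  mins  fare  fare_plus_mins
9    D   Hana    67   118             185
4    F  Quinn    24   114             138
Hence 138.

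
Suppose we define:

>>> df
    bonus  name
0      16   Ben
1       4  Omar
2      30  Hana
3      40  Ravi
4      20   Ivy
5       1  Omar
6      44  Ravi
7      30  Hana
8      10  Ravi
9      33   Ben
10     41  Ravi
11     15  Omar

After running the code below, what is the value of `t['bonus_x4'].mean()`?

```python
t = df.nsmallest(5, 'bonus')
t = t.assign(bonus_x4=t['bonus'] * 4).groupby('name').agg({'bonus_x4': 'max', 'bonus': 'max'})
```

54.6666666667

take 5 rows with smallest bonus:
    bonus  name
5       1  Omar
1       4  Omar
8      10  Ravi
11     15  Omar
0      16   Ben
add column bonus_x4 = t['bonus'] * 4:
    bonus  name  bonus_x4
5       1  Omar         4
1       4  Omar        16
8      10  Ravi        40
11     15  Omar        60
0      16   Ben        64
group by name: max(bonus_x4), max(bonus):
      bonus_x4  bonus
name                 
Ben         64     16
Omar        60     15
Ravi        40     10
So mean() = 54.6666666667.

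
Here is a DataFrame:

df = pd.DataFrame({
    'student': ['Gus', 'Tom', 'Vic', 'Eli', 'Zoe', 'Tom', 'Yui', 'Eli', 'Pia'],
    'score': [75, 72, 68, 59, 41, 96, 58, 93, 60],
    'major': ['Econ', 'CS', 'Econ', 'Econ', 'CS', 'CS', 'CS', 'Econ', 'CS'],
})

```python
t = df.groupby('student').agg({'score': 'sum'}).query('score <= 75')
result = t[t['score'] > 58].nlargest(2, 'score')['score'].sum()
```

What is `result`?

group by student, sum of score:
         score
student       
Eli        152
Gus         75
Pia         60
Tom        168
Vic         68
Yui         58
Zoe         41
filter rows where score <= 75:
         score
student       
Gus         75
Pia         60
Vic         68
Yui         58
Zoe         41
filter rows where score > 58:
         score
student       
Gus         75
Pia         60
Vic         68
take 2 rows with largest score:
         score
student       
Gus         75
Vic         68
The sum of column 'score' is 143.

143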